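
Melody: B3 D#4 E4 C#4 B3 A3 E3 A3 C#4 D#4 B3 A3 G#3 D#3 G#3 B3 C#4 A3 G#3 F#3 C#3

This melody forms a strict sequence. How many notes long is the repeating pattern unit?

7

There are 21 notes; a 7-note unit gives 3 cells:
B3 D#4 E4 C#4 B3 A3 E3 | A3 C#4 D#4 B3 A3 G#3 D#3 | G#3 B3 C#4 A3 G#3 F#3 C#3
Every group is a transposition down a 2nd of the one before; no shorter unit works.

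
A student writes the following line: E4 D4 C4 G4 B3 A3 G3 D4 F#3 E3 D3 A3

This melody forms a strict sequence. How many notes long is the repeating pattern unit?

4

Try groups of 4 (3 cells in 12 notes):
E4 D4 C4 G4 | B3 A3 G3 D4 | F#3 E3 D3 A3
That's a consistent down a 4th shift per cell, and no other grouping gives one.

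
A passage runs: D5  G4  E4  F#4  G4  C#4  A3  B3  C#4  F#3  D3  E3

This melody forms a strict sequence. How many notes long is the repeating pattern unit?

4

12 notes total. Splitting into 3 groups of 4:
D5 G4 E4 F#4 | G4 C#4 A3 B3 | C#4 F#3 D3 E3
That's a consistent down a 5th shift per cell, and no other grouping gives one.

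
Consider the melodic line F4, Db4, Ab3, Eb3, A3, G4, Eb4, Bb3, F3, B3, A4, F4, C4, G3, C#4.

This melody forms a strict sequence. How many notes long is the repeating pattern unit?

15 notes total. Splitting into 3 groups of 5:
F4 Db4 Ab3 Eb3 A3 | G4 Eb4 Bb3 F3 B3 | A4 F4 C4 G3 C#4
Every group is a transposition up a 2nd of the one before; no shorter unit works.

5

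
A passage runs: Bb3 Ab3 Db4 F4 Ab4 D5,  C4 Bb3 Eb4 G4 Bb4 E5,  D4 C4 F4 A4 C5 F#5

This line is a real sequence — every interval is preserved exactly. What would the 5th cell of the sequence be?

With a 6-note motive the entries are Bb3, C4, D4, each up a 2nd from the previous.
Extending up a 2nd: E4 → F#4.
So cell 5 is F#4 E4 A4 C#5 E5 A#5.

F#4 E4 A4 C#5 E5 A#5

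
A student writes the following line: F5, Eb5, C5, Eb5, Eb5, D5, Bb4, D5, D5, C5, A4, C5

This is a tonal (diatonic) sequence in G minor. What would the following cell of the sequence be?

C5 Bb4 G4 Bb4

With a 4-note motive the entries are F5, Eb5, D5, each down a 2nd from the previous.
Statement 4 starts on C5 and keeps the same diatonic contour: C5 Bb4 G4 Bb4.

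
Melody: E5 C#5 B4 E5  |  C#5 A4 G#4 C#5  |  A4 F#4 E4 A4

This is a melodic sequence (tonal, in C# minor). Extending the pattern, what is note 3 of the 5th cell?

The unit is 4 notes. Position-3 pitches of the 3 shown cells: B4, G#4, E4.
Each moves down a 3rd. Continuing: C#4 → A3.

A3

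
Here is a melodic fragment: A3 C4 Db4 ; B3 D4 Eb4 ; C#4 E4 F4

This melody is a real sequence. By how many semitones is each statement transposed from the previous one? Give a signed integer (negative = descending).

2

Taking 3-note groups, the heads are A3, B3, C#4: the pattern moves up a 2nd.
Counting half-steps from A3 to B3: 2.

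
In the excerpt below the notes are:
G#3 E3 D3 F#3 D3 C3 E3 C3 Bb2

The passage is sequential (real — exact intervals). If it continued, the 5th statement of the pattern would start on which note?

C3

With a 3-note motive the entries are G#3, F#3, E3, each down a 2nd from the previous.
Continuing: D3 → C3. Statement 5 starts on C3.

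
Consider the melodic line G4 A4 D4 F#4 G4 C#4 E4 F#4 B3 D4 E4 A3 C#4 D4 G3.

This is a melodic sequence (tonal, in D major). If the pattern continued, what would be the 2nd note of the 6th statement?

Grouping in 3s, the 2nd note of each cell is A4, G4, F#4, E4, D4.
Each moves down a 2nd; the next is C#4.

C#4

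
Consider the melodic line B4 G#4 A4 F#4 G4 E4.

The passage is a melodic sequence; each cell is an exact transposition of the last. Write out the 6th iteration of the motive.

Db4 Bb3

The 2-note cells begin on B4, A4, G4 — each down a 2nd from the last.
Carrying on: F4 → Eb4 → Db4.
Statement 6 starts on Db4 and keeps the same exact contour: Db4 Bb3.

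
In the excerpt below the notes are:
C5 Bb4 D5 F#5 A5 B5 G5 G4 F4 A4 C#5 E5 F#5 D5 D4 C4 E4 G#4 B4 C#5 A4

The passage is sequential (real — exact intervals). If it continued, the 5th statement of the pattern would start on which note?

With a 7-note motive the entries are C5, G4, D4, each down a 4th from the previous.
Extending the heads down a 4th: A3 → E3.

E3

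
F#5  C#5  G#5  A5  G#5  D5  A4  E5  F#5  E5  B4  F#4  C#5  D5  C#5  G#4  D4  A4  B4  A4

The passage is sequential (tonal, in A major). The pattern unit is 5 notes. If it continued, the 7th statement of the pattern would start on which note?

Unit = 5 notes; the statements start on F#5, D5, B4, G#4, moving down a 3rd each time.
Extending the heads down a 3rd: E4 → C#4 → A3.

A3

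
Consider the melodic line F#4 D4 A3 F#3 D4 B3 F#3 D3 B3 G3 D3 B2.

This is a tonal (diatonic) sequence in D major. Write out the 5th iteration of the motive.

E3 C#3 G2 E2

Taking 4-note groups, the heads are F#4, D4, B3: the pattern moves down a 3rd.
Extending down a 3rd: G3 → E3.
From E3 the diatonic shape gives E3 C#3 G2 E2.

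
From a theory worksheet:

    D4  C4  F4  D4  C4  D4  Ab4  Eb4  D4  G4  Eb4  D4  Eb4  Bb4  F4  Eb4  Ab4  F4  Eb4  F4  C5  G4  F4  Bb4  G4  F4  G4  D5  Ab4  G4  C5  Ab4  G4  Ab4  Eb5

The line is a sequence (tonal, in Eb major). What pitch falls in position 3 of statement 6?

D5

Grouping in 7s, the 3rd note of each cell is F4, G4, Ab4, Bb4, C5.
Each moves up a 2nd; the next is D5.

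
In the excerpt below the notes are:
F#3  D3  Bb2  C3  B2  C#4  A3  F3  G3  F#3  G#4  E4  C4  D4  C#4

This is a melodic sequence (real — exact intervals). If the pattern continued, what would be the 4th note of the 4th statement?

A4

With 5-note cells, note 4 of each statement runs C3, G3, D4.
From D4, up a 5th gives A4.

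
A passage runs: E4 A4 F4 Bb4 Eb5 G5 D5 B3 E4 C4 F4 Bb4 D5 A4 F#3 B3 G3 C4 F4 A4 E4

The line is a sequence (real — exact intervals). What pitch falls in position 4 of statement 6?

Grouping in 7s, the 4th note of each cell is Bb4, F4, C4.
Carrying that down a 4th forward: G3 → D3 → A2.

A2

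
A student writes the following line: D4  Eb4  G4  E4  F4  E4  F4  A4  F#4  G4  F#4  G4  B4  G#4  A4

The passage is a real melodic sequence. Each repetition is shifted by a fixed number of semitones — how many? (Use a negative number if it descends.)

Unit = 5 notes; the statements start on D4, E4, F#4, moving up a 2nd each time.
D4→E4 is 64 − 62 = 2 semitones.

2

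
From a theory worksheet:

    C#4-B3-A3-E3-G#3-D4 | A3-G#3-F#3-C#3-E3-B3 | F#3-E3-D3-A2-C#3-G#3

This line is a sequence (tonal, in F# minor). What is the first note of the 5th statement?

B2

The 6-note cells begin on C#4, A3, F#3 — each down a 3rd from the last.
Continuing: D3 → B2. Statement 5 starts on B2.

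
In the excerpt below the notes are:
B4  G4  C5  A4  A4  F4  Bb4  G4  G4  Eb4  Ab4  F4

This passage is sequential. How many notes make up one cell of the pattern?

There are 12 notes; a 4-note unit gives 3 cells:
B4 G4 C5 A4 | A4 F4 Bb4 G4 | G4 Eb4 Ab4 F4
Every group is a transposition down a 2nd of the one before; no shorter unit works.

4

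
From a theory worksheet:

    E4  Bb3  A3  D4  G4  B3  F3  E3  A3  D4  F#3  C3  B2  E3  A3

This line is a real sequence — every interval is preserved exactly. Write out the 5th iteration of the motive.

G#2 D2 C#2 F#2 B2

Taking 5-note groups, the heads are E4, B3, F#3: the pattern moves down a 4th.
Extending down a 4th: C#3 → G#2.
From G#2 the exact shape gives G#2 D2 C#2 F#2 B2.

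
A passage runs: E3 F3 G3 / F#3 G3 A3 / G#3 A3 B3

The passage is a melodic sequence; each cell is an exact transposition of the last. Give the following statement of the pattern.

The 3-note cells begin on E3, F#3, G#3 — each up a 2nd from the last.
Statement 4 starts on A#3 and keeps the same exact contour: A#3 B3 C#4.

A#3 B3 C#4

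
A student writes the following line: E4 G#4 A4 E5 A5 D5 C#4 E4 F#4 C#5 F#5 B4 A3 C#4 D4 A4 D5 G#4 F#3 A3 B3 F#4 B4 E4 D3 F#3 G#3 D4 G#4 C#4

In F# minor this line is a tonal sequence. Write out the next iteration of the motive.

Taking 6-note groups, the heads are E4, C#4, A3, F#3, D3: the pattern moves down a 3rd.
So cell 6 is B2 D3 E3 B3 E4 A3.

B2 D3 E3 B3 E4 A3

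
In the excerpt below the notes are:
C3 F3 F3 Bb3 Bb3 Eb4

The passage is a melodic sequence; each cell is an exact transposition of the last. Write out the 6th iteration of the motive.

Unit = 2 notes; the statements start on C3, F3, Bb3, moving up a 4th each time.
Extending up a 4th: Eb4 → Ab4 → Db5.
Statement 6 starts on Db5 and keeps the same exact contour: Db5 Gb5.

Db5 Gb5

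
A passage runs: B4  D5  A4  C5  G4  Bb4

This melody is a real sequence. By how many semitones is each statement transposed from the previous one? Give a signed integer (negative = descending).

-2

Unit = 2 notes; the statements start on B4, A4, G4, moving down a 2nd each time.
B4→A4 is 69 − 71 = -2 semitones.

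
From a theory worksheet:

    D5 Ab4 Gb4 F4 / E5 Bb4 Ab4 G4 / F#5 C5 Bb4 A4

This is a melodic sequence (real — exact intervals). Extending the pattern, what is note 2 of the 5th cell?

Grouping in 4s, the 2nd note of each cell is Ab4, Bb4, C5.
Extending up a 2nd: D5 → E5.

E5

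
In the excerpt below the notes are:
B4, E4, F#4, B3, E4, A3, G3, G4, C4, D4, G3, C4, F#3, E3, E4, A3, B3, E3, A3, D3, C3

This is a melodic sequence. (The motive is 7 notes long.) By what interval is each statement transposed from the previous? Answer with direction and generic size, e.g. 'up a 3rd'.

down a 3rd

With a 7-note motive the entries are B4, G4, E4, each down a 3rd from the previous.
From B4 to G4: down a 3rd.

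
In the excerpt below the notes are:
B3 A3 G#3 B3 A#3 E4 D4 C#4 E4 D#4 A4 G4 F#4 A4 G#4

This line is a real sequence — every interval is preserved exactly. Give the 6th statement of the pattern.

The 5-note cells begin on B3, E4, A4 — each up a 4th from the last.
Carrying on: D5 → G5 → C6.
From C6 the exact shape gives C6 Bb5 A5 C6 B5.

C6 Bb5 A5 C6 B5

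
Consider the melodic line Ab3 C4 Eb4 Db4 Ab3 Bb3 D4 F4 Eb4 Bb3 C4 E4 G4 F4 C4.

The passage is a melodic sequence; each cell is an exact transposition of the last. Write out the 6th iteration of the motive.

Taking 5-note groups, the heads are Ab3, Bb3, C4: the pattern moves up a 2nd.
Carrying on: D4 → E4 → F#4.
From F#4 the exact shape gives F#4 A#4 C#5 B4 F#4.

F#4 A#4 C#5 B4 F#4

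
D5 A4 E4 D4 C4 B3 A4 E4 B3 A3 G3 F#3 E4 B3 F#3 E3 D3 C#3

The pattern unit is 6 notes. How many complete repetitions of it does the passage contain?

3

18 notes in groups of 6 gives 18/6 = 3 statements.
Starts: D5, A4, E4 — each down a 4th.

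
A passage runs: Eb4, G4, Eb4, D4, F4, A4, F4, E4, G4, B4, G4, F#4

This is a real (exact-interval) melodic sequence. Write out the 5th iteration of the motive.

Taking 4-note groups, the heads are Eb4, F4, G4: the pattern moves up a 2nd.
Continuing the starts: A4 → B4.
From B4 the exact shape gives B4 D#5 B4 A#4.

B4 D#5 B4 A#4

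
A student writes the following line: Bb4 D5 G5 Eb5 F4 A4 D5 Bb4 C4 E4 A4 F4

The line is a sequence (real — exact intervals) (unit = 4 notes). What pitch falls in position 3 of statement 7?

C#3

The unit is 4 notes. Position-3 pitches of the 3 shown cells: G5, D5, A4.
Carrying that down a 4th forward: E4 → B3 → F#3 → C#3.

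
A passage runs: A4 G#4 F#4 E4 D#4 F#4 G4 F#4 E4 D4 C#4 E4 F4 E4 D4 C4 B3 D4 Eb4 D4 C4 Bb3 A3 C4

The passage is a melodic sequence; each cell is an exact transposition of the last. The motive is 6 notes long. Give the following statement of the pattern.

Db4 C4 Bb3 Ab3 G3 Bb3

Taking 6-note groups, the heads are A4, G4, F4, Eb4: the pattern moves down a 2nd.
From Db4 the exact shape gives Db4 C4 Bb3 Ab3 G3 Bb3.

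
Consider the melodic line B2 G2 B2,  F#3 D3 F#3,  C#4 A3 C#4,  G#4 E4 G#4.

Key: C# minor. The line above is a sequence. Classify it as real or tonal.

real

Each cell has the same semitone pattern (-4, 4) — intervals are preserved exactly.
And G2 lies outside C# minor, so the sequence is real rather than tonal.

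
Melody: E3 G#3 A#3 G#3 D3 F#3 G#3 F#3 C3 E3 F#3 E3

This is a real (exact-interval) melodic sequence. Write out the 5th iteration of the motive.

With a 4-note motive the entries are E3, D3, C3, each down a 2nd from the previous.
Extending down a 2nd: Bb2 → Ab2.
From Ab2 the exact shape gives Ab2 C3 D3 C3.

Ab2 C3 D3 C3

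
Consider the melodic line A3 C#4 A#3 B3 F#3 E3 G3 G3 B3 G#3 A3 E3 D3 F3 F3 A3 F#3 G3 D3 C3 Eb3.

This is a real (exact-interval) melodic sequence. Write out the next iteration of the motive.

Unit = 7 notes; the statements start on A3, G3, F3, moving down a 2nd each time.
So cell 4 is Eb3 G3 E3 F3 C3 Bb2 Db3.

Eb3 G3 E3 F3 C3 Bb2 Db3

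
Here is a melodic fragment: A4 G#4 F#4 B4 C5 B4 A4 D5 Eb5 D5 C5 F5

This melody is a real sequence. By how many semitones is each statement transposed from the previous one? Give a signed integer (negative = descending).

3

With a 4-note motive the entries are A4, C5, Eb5, each up a 3rd from the previous.
A4 to C5 spans +3 semitones.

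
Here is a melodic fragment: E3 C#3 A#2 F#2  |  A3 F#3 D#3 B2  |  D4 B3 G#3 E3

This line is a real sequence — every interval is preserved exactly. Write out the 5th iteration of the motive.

C5 A4 F#4 D4

The 4-note cells begin on E3, A3, D4 — each up a 4th from the last.
Extending up a 4th: G4 → C5.
From C5 the exact shape gives C5 A4 F#4 D4.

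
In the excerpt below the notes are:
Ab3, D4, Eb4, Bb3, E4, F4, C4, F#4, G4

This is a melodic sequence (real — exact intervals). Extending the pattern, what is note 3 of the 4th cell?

A4

With 3-note cells, note 3 of each statement runs Eb4, F4, G4.
Each moves up a 2nd; the next is A4.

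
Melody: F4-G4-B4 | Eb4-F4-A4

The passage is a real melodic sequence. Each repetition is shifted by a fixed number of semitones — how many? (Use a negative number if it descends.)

Taking 3-note groups, the heads are F4, Eb4: the pattern moves down a 2nd.
F4 to Eb4 spans -2 semitones.

-2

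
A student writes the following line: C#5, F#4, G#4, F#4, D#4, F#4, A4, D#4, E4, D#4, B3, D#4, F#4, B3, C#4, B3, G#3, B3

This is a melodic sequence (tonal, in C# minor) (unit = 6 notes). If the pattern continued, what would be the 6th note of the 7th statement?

A2

With 6-note cells, note 6 of each statement runs F#4, D#4, B3.
Extending down a 3rd: G#3 → E3 → C#3 → A2.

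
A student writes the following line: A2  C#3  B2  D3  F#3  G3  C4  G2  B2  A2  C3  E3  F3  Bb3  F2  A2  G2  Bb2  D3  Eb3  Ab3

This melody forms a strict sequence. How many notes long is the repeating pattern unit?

There are 21 notes; a 7-note unit gives 3 cells:
A2 C#3 B2 D3 F#3 G3 C4 | G2 B2 A2 C3 E3 F3 Bb3 | F2 A2 G2 Bb2 D3 Eb3 Ab3
That's a consistent down a 2nd shift per cell, and no other grouping gives one.

7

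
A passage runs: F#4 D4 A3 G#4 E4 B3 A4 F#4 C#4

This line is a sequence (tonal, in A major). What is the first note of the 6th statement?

D5

Taking 3-note groups, the heads are F#4, G#4, A4: the pattern moves up a 2nd.
Continuing: B4 → C#5 → D5. Statement 6 starts on D5.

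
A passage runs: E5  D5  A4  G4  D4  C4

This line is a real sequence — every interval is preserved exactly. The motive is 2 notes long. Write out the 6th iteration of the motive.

The 2-note cells begin on E5, A4, D4 — each down a 5th from the last.
Extending down a 5th: G3 → C3 → F2.
So cell 6 is F2 Eb2.

F2 Eb2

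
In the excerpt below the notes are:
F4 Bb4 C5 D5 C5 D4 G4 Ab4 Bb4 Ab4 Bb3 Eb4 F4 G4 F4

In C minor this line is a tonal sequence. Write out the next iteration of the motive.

G3 C4 D4 Eb4 D4

Unit = 5 notes; the statements start on F4, D4, Bb3, moving down a 3rd each time.
From G3 the diatonic shape gives G3 C4 D4 Eb4 D4.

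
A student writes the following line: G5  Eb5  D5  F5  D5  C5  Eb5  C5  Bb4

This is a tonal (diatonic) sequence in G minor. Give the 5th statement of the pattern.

C5 A4 G4

The 3-note cells begin on G5, F5, Eb5 — each down a 2nd from the last.
Carrying on: D5 → C5.
So cell 5 is C5 A4 G4.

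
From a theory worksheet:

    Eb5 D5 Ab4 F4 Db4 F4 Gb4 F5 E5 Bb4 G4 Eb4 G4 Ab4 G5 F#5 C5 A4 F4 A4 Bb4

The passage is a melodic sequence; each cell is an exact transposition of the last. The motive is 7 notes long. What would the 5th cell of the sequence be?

Taking 7-note groups, the heads are Eb5, F5, G5: the pattern moves up a 2nd.
Continuing the starts: A5 → B5.
From B5 the exact shape gives B5 A#5 E5 C#5 A4 C#5 D5.

B5 A#5 E5 C#5 A4 C#5 D5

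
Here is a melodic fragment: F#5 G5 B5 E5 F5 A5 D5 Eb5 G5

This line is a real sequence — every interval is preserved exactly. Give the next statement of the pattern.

C5 Db5 F5

With a 3-note motive the entries are F#5, E5, D5, each down a 2nd from the previous.
Statement 4 starts on C5 and keeps the same exact contour: C5 Db5 F5.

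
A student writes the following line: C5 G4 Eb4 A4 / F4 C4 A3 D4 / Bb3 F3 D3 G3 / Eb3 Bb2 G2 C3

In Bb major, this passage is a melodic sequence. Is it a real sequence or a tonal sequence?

Every note is diatonic to Bb major.
Cell 1 has -4 semitones from note 2 to 3, but cell 2 has -3 — the interval quality changes while the contour stays the same, which is the hallmark of a tonal sequence.

tonal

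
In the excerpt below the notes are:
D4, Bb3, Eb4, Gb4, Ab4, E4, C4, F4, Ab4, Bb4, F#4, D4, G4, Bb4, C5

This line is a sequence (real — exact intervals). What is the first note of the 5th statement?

A#4

With a 5-note motive the entries are D4, E4, F#4, each up a 2nd from the previous.
Continuing: G#4 → A#4. Statement 5 starts on A#4.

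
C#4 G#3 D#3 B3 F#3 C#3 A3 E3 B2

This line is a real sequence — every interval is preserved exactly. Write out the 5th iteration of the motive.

F3 C3 G2

The 3-note cells begin on C#4, B3, A3 — each down a 2nd from the last.
Extending down a 2nd: G3 → F3.
From F3 the exact shape gives F3 C3 G2.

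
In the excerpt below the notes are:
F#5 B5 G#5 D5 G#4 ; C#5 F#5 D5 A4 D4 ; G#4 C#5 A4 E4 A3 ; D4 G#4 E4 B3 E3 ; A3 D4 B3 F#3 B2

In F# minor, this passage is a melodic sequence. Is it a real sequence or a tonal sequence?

tonal

Every note is diatonic to F# minor.
Cell 1 has -3 semitones from note 2 to 3, but cell 2 has -4 — the interval quality changes while the contour stays the same, which is the hallmark of a tonal sequence.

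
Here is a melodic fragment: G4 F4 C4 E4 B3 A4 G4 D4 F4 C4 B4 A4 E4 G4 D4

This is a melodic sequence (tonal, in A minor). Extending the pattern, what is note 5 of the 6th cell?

G4

With 5-note cells, note 5 of each statement runs B3, C4, D4.
Extending up a 2nd: E4 → F4 → G4.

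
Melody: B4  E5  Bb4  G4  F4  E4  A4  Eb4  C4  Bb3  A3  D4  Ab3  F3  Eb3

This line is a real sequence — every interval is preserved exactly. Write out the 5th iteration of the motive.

G2 C3 Gb2 Eb2 Db2

The 5-note cells begin on B4, E4, A3 — each down a 5th from the last.
Extending down a 5th: D3 → G2.
From G2 the exact shape gives G2 C3 Gb2 Eb2 Db2.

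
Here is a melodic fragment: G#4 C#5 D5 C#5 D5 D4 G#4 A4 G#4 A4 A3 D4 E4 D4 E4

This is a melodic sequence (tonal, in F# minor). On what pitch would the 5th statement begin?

The 5-note cells begin on G#4, D4, A3 — each down a 4th from the last.
Continuing: E3 → B2. Statement 5 starts on B2.

B2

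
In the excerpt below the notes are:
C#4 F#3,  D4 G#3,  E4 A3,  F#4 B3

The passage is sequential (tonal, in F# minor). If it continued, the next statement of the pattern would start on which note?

With a 2-note motive the entries are C#4, D4, E4, F#4, each up a 2nd from the previous.
One more step up a 2nd gives G#4.

G#4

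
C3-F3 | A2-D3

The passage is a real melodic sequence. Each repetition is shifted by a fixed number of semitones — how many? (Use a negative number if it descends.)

-3

Unit = 2 notes; the statements start on C3, A2, moving down a 3rd each time.
C3 to A2 spans -3 semitones.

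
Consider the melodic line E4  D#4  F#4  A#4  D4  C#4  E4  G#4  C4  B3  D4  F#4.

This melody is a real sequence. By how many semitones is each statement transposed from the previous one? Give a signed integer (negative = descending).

-2

Taking 4-note groups, the heads are E4, D4, C4: the pattern moves down a 2nd.
E4→D4 is 62 − 64 = -2 semitones.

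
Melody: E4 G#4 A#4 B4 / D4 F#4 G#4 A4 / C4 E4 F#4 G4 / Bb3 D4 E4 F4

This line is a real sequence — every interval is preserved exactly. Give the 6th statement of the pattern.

Gb3 Bb3 C4 Db4

Taking 4-note groups, the heads are E4, D4, C4, Bb3: the pattern moves down a 2nd.
Continuing the starts: Ab3 → Gb3.
So cell 6 is Gb3 Bb3 C4 Db4.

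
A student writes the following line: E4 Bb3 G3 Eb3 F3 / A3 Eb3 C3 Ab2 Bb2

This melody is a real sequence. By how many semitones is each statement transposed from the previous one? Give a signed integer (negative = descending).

-7

Taking 5-note groups, the heads are E4, A3: the pattern moves down a 5th.
E4 to A3 spans -7 semitones.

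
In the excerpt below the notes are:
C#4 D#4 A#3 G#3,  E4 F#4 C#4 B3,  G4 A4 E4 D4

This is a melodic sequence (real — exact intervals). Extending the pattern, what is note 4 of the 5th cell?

Ab4

With 4-note cells, note 4 of each statement runs G#3, B3, D4.
Carrying that up a 3rd forward: F4 → Ab4.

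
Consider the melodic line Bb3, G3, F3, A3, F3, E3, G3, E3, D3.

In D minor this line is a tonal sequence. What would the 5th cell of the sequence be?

E3 C3 Bb2

Unit = 3 notes; the statements start on Bb3, A3, G3, moving down a 2nd each time.
Extending down a 2nd: F3 → E3.
From E3 the diatonic shape gives E3 C3 Bb2.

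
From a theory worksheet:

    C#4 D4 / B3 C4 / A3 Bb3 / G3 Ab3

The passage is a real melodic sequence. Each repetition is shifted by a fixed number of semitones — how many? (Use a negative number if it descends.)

The 2-note cells begin on C#4, B3, A3, G3 — each down a 2nd from the last.
Counting half-steps from C#4 to B3: -2.

-2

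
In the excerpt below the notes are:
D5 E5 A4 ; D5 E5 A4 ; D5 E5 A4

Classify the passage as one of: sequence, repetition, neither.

Each 3-note cell is identical (D5 E5 A4), restated at the same pitch.

repetition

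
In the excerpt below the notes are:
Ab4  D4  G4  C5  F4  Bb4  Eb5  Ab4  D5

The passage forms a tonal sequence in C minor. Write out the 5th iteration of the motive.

Bb5 Eb5 Ab5

The 3-note cells begin on Ab4, C5, Eb5 — each up a 3rd from the last.
Continuing the starts: G5 → Bb5.
So cell 5 is Bb5 Eb5 Ab5.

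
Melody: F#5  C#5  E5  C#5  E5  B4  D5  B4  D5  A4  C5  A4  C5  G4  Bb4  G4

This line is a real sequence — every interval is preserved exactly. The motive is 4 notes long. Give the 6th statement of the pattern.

With a 4-note motive the entries are F#5, E5, D5, C5, each down a 2nd from the previous.
Continuing the starts: Bb4 → Ab4.
So cell 6 is Ab4 Eb4 Gb4 Eb4.

Ab4 Eb4 Gb4 Eb4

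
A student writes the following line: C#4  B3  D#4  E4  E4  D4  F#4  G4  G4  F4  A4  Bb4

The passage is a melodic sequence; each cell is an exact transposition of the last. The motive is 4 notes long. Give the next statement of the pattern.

Unit = 4 notes; the statements start on C#4, E4, G4, moving up a 3rd each time.
So cell 4 is Bb4 Ab4 C5 Db5.

Bb4 Ab4 C5 Db5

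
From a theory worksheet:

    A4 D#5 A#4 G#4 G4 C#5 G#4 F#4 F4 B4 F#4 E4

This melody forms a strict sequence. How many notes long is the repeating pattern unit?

4

Try groups of 4 (3 cells in 12 notes):
A4 D#5 A#4 G#4 | G4 C#5 G#4 F#4 | F4 B4 F#4 E4
Each cell is the previous one down a 2nd — so the unit is 4 notes.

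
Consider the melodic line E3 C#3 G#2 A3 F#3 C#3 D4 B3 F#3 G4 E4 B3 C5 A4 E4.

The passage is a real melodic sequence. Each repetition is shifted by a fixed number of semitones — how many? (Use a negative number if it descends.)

The 3-note cells begin on E3, A3, D4, G4, C5 — each up a 4th from the last.
Counting half-steps from E3 to A3: 5.

5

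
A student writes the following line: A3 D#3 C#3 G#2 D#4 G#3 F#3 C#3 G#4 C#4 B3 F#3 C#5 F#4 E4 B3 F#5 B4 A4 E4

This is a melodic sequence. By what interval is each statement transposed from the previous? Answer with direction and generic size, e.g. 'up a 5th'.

up a 4th

The 4-note cells begin on A3, D#4, G#4, C#5, F#5 — each up a 4th from the last.
From A3 to D#4: up a 4th.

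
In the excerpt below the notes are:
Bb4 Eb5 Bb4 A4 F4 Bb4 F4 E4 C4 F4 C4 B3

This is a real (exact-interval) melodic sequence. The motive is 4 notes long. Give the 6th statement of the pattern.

A2 D3 A2 G#2

Taking 4-note groups, the heads are Bb4, F4, C4: the pattern moves down a 4th.
Extending down a 4th: G3 → D3 → A2.
So cell 6 is A2 D3 A2 G#2.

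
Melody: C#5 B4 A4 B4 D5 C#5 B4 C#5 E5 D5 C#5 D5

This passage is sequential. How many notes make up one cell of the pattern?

Try groups of 4 (3 cells in 12 notes):
C#5 B4 A4 B4 | D5 C#5 B4 C#5 | E5 D5 C#5 D5
Each cell is the previous one up a 2nd — so the unit is 4 notes.

4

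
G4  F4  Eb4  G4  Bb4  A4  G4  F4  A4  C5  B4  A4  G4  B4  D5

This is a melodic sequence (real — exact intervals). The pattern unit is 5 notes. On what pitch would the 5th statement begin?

Taking 5-note groups, the heads are G4, A4, B4: the pattern moves up a 2nd.
Extending the heads up a 2nd: C#5 → D#5.

D#5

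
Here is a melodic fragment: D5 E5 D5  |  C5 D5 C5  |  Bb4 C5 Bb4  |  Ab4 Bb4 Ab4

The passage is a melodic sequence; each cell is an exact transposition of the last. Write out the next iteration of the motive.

Gb4 Ab4 Gb4

Unit = 3 notes; the statements start on D5, C5, Bb4, Ab4, moving down a 2nd each time.
From Gb4 the exact shape gives Gb4 Ab4 Gb4.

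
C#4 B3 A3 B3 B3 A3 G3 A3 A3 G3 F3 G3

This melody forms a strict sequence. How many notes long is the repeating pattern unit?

There are 12 notes; a 4-note unit gives 3 cells:
C#4 B3 A3 B3 | B3 A3 G3 A3 | A3 G3 F3 G3
Each cell is the previous one down a 2nd — so the unit is 4 notes.

4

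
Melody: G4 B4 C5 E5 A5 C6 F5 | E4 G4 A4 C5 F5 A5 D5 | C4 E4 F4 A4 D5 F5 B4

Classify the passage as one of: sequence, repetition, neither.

Each 7-note cell is the previous one transposed down a 3rd.

sequence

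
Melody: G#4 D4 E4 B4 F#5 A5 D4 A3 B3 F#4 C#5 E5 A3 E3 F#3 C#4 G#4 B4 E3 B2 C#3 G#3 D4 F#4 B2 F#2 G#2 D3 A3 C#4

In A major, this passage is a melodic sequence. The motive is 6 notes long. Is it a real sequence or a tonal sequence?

tonal

Every note is diatonic to A major.
Cell 1 has -6 semitones from note 1 to 2, but cell 2 has -5 — the interval quality changes while the contour stays the same, which is the hallmark of a tonal sequence.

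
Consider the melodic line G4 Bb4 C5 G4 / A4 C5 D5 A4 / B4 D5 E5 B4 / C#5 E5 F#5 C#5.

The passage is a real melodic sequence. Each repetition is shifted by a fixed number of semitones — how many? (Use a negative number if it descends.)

Taking 4-note groups, the heads are G4, A4, B4, C#5: the pattern moves up a 2nd.
Counting half-steps from G4 to A4: 2.

2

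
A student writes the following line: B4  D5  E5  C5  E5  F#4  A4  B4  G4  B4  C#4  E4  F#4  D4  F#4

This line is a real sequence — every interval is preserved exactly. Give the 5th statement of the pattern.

Unit = 5 notes; the statements start on B4, F#4, C#4, moving down a 4th each time.
Carrying on: G#3 → D#3.
From D#3 the exact shape gives D#3 F#3 G#3 E3 G#3.

D#3 F#3 G#3 E3 G#3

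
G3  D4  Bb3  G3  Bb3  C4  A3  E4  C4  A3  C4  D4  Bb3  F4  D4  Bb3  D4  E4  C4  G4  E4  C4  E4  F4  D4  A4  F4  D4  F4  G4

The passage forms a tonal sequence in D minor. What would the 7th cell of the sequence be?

Taking 6-note groups, the heads are G3, A3, Bb3, C4, D4: the pattern moves up a 2nd.
Continuing the starts: E4 → F4.
From F4 the diatonic shape gives F4 C5 A4 F4 A4 Bb4.

F4 C5 A4 F4 A4 Bb4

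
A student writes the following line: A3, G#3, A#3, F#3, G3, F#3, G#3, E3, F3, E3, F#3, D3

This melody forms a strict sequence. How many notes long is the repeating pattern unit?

4

Try groups of 4 (3 cells in 12 notes):
A3 G#3 A#3 F#3 | G3 F#3 G#3 E3 | F3 E3 F#3 D3
That's a consistent down a 2nd shift per cell, and no other grouping gives one.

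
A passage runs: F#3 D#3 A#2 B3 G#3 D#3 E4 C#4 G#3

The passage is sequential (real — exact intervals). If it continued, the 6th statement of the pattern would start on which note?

With a 3-note motive the entries are F#3, B3, E4, each up a 4th from the previous.
Extending the heads up a 4th: A4 → D5 → G5.

G5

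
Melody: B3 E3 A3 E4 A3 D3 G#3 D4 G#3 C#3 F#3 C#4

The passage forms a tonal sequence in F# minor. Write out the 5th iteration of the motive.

Unit = 4 notes; the statements start on B3, A3, G#3, moving down a 2nd each time.
Extending down a 2nd: F#3 → E3.
Statement 5 starts on E3 and keeps the same diatonic contour: E3 A2 D3 A3.

E3 A2 D3 A3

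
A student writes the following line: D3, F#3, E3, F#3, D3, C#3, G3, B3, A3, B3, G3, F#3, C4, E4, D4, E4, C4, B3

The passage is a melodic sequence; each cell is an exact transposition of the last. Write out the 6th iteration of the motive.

With a 6-note motive the entries are D3, G3, C4, each up a 4th from the previous.
Extending up a 4th: F4 → Bb4 → Eb5.
From Eb5 the exact shape gives Eb5 G5 F5 G5 Eb5 D5.

Eb5 G5 F5 G5 Eb5 D5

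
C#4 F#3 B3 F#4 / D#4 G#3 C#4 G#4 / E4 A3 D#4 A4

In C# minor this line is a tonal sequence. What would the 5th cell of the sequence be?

G#4 C#4 F#4 C#5

The 4-note cells begin on C#4, D#4, E4 — each up a 2nd from the last.
Carrying on: F#4 → G#4.
Statement 5 starts on G#4 and keeps the same diatonic contour: G#4 C#4 F#4 C#5.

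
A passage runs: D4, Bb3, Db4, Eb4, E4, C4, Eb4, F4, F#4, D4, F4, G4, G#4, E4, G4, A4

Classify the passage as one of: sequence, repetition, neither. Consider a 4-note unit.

Each 4-note cell is the previous one transposed up a 2nd.

sequence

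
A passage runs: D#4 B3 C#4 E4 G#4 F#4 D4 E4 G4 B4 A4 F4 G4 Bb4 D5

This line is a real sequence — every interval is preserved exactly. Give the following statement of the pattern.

With a 5-note motive the entries are D#4, F#4, A4, each up a 3rd from the previous.
So cell 4 is C5 Ab4 Bb4 Db5 F5.

C5 Ab4 Bb4 Db5 F5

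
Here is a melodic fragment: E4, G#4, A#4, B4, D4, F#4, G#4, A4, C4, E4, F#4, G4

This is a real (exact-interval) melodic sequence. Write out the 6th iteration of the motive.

Taking 4-note groups, the heads are E4, D4, C4: the pattern moves down a 2nd.
Continuing the starts: Bb3 → Ab3 → Gb3.
So cell 6 is Gb3 Bb3 C4 Db4.

Gb3 Bb3 C4 Db4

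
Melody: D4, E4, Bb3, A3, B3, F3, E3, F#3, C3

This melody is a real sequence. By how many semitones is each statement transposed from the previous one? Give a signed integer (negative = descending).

The 3-note cells begin on D4, A3, E3 — each down a 4th from the last.
D4 to A3 spans -5 semitones.

-5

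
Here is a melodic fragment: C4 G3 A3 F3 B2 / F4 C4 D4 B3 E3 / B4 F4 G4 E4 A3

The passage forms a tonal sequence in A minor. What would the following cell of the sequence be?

The 5-note cells begin on C4, F4, B4 — each up a 4th from the last.
Statement 4 starts on E5 and keeps the same diatonic contour: E5 B4 C5 A4 D4.

E5 B4 C5 A4 D4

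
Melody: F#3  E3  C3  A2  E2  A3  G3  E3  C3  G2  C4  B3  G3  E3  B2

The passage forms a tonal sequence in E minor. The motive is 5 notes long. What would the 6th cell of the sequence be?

B4 A4 F#4 D4 A3

Taking 5-note groups, the heads are F#3, A3, C4: the pattern moves up a 3rd.
Continuing the starts: E4 → G4 → B4.
From B4 the diatonic shape gives B4 A4 F#4 D4 A3.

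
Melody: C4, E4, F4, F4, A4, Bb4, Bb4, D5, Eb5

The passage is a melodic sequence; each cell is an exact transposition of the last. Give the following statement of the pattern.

Eb5 G5 Ab5

With a 3-note motive the entries are C4, F4, Bb4, each up a 4th from the previous.
From Eb5 the exact shape gives Eb5 G5 Ab5.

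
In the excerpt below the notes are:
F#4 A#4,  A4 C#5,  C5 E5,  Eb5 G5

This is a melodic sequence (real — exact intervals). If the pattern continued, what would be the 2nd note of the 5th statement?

The unit is 2 notes. Position-2 pitches of the 4 shown cells: A#4, C#5, E5, G5.
One more up a 3rd gives Bb5.

Bb5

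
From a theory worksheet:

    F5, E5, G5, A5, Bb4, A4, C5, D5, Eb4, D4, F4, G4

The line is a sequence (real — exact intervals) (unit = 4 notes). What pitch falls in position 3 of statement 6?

With 4-note cells, note 3 of each statement runs G5, C5, F4.
Each moves down a 5th. Continuing: Bb3 → Eb3 → Ab2.

Ab2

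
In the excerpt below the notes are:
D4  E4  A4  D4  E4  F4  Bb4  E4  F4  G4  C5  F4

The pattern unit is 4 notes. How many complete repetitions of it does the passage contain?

12 notes in groups of 4 gives 12/4 = 3 statements.
Starts: D4, E4, F4 — each up a 2nd.

3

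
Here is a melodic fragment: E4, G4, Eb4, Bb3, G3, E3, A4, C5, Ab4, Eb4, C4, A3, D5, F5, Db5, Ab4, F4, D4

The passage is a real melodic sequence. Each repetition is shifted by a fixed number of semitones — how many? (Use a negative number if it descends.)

5

Unit = 6 notes; the statements start on E4, A4, D5, moving up a 4th each time.
E4 to A4 spans +5 semitones.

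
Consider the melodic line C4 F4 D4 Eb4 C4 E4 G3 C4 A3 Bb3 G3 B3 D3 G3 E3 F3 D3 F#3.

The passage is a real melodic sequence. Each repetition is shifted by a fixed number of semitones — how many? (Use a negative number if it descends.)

-5

The 6-note cells begin on C4, G3, D3 — each down a 4th from the last.
C4 to G3 spans -5 semitones.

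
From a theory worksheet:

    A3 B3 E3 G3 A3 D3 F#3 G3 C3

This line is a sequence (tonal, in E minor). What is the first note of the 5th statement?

With a 3-note motive the entries are A3, G3, F#3, each down a 2nd from the previous.
Extending the heads down a 2nd: E3 → D3.

D3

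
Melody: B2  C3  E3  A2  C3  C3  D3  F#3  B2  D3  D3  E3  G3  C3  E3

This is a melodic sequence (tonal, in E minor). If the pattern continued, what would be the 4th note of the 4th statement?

D3

The unit is 5 notes. Position-4 pitches of the 3 shown cells: A2, B2, C3.
Each moves up a 2nd; the next is D3.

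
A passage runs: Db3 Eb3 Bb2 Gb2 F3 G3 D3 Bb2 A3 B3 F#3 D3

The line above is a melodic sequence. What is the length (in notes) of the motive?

4

Try groups of 4 (3 cells in 12 notes):
Db3 Eb3 Bb2 Gb2 | F3 G3 D3 Bb2 | A3 B3 F#3 D3
Each cell is the previous one up a 3rd — so the unit is 4 notes.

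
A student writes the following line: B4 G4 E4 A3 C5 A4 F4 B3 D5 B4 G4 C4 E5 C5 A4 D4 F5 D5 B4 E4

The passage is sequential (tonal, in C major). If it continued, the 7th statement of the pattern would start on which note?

Taking 4-note groups, the heads are B4, C5, D5, E5, F5: the pattern moves up a 2nd.
Extending the heads up a 2nd: G5 → A5.

A5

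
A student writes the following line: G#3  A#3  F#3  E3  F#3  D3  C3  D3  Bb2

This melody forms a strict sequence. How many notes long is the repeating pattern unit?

There are 9 notes; a 3-note unit gives 3 cells:
G#3 A#3 F#3 | E3 F#3 D3 | C3 D3 Bb2
Every group is a transposition down a 3rd of the one before; no shorter unit works.

3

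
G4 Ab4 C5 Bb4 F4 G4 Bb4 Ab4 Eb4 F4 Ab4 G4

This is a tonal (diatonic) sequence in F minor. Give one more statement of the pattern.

Db4 Eb4 G4 F4

Taking 4-note groups, the heads are G4, F4, Eb4: the pattern moves down a 2nd.
From Db4 the diatonic shape gives Db4 Eb4 G4 F4.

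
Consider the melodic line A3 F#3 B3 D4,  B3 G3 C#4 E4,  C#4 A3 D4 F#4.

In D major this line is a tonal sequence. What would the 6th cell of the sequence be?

The 4-note cells begin on A3, B3, C#4 — each up a 2nd from the last.
Extending up a 2nd: D4 → E4 → F#4.
So cell 6 is F#4 D4 G4 B4.

F#4 D4 G4 B4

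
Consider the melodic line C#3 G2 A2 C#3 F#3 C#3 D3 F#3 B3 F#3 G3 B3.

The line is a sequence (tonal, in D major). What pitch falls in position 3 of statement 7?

With 4-note cells, note 3 of each statement runs A2, D3, G3.
Extending up a 4th: C#4 → F#4 → B4 → E5.

E5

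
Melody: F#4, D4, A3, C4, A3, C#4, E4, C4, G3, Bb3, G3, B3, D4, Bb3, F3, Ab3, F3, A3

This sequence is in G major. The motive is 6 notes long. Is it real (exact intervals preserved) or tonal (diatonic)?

real

Each cell has the same semitone pattern (-4, -5, 3, -3, 4) — intervals are preserved exactly.
And C#4 lies outside G major, so the sequence is real rather than tonal.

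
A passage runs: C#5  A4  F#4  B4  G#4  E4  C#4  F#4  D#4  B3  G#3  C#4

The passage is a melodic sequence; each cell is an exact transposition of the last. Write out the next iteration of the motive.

A#3 F#3 D#3 G#3

Taking 4-note groups, the heads are C#5, G#4, D#4: the pattern moves down a 4th.
From A#3 the exact shape gives A#3 F#3 D#3 G#3.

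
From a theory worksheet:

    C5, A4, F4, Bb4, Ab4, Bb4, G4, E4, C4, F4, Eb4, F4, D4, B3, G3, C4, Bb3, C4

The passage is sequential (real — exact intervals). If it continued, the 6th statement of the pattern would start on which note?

Taking 6-note groups, the heads are C5, G4, D4: the pattern moves down a 4th.
Continuing: A3 → E3 → B2. Statement 6 starts on B2.

B2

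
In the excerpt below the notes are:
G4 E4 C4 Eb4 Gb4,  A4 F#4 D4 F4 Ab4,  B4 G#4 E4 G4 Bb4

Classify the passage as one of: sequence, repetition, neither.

Each 5-note cell is the previous one transposed up a 2nd.

sequence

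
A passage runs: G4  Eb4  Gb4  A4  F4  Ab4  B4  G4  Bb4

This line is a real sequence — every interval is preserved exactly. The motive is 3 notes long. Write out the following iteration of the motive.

C#5 A4 C5

The 3-note cells begin on G4, A4, B4 — each up a 2nd from the last.
From C#5 the exact shape gives C#5 A4 C5.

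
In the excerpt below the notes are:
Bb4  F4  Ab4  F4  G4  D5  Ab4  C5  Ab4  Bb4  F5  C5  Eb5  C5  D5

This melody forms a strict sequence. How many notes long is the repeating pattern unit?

5

There are 15 notes; a 5-note unit gives 3 cells:
Bb4 F4 Ab4 F4 G4 | D5 Ab4 C5 Ab4 Bb4 | F5 C5 Eb5 C5 D5
Every group is a transposition up a 3rd of the one before; no shorter unit works.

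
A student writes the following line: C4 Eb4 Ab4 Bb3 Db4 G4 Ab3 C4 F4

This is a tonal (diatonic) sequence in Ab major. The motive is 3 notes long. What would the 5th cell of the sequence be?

F3 Ab3 Db4

With a 3-note motive the entries are C4, Bb3, Ab3, each down a 2nd from the previous.
Extending down a 2nd: G3 → F3.
So cell 5 is F3 Ab3 Db4.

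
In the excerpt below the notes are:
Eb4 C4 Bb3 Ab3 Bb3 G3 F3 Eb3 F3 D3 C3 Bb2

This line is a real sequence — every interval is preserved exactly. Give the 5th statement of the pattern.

The 4-note cells begin on Eb4, Bb3, F3 — each down a 4th from the last.
Extending down a 4th: C3 → G2.
From G2 the exact shape gives G2 E2 D2 C2.

G2 E2 D2 C2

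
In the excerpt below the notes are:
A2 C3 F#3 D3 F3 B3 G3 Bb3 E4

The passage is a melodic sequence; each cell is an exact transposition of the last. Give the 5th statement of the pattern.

F4 Ab4 D5

The 3-note cells begin on A2, D3, G3 — each up a 4th from the last.
Carrying on: C4 → F4.
Statement 5 starts on F4 and keeps the same exact contour: F4 Ab4 D5.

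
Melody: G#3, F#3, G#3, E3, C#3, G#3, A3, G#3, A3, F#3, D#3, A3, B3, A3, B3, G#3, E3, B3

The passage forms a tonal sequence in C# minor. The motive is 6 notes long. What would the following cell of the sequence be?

With a 6-note motive the entries are G#3, A3, B3, each up a 2nd from the previous.
So cell 4 is C#4 B3 C#4 A3 F#3 C#4.

C#4 B3 C#4 A3 F#3 C#4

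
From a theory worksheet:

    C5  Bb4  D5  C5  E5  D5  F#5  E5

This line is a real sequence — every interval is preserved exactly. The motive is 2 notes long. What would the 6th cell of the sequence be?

The 2-note cells begin on C5, D5, E5, F#5 — each up a 2nd from the last.
Extending up a 2nd: G#5 → A#5.
So cell 6 is A#5 G#5.

A#5 G#5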